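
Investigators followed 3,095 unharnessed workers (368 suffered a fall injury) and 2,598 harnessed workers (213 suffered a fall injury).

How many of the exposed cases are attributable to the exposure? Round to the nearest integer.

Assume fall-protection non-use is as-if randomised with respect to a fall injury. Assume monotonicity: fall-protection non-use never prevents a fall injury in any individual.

about 114 cases

p₁ = P(outcome | exposed) = 368/3095 = 0.1189
p₀ = P(outcome | unexposed) = 213/2598 = 0.081986
PN = (p₁ − p₀)/p₁ = (0.1189 − 0.081986) / 0.1189 ≈ 0.31047.
Attributable cases ≈ PN × (exposed cases) = 0.31047 × 368 ≈ 114.25.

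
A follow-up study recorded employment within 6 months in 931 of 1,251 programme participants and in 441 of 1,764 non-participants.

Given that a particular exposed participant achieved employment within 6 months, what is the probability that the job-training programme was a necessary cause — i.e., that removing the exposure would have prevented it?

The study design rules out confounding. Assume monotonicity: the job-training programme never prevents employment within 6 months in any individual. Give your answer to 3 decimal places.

PN ≈ 0.664

p₁ = P(outcome | exposed) = 931/1251 = 0.7442
p₀ = P(outcome | unexposed) = 441/1764 = 0.25
Under exogeneity and monotonicity, PN = (p₁ − p₀) / p₁.
PN = (0.7442 − 0.25) / 0.7442 = 0.4942 / 0.7442 ≈ 0.6641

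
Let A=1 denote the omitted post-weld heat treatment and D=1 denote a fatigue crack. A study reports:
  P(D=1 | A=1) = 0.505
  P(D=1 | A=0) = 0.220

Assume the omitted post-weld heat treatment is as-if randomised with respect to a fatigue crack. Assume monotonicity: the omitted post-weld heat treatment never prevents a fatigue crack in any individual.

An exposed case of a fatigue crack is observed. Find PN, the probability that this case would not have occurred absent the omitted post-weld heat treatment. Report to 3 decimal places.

PN ≈ 0.564

Let p₁ = 0.505, p₀ = 0.22.
Under exogeneity and monotonicity, PN = (p₁ − p₀) / p₁.
PN = (0.505 − 0.22) / 0.505 = 0.285 / 0.505 ≈ 0.5644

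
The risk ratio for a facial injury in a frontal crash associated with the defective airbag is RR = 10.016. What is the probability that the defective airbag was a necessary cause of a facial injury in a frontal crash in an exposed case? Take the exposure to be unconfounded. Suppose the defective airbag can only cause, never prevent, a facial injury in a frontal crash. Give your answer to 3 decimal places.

Under exogeneity and monotonicity, PN = (RR − 1) / RR = 1 − 1/RR.
PN = (10.016 − 1) / 10.016 = 9.016 / 10.016 ≈ 0.9002

PN ≈ 0.900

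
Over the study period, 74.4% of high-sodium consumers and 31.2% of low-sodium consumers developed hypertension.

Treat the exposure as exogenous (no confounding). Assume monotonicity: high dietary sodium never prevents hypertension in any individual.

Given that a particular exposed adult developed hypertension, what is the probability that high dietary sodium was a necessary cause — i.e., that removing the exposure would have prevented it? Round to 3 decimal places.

p₁ = 0.744, p₀ = 0.312.
Under exogeneity and monotonicity, PN = (p₁ − p₀) / p₁.
PN = (0.744 − 0.312) / 0.744 = 0.432 / 0.744 ≈ 0.5806

PN ≈ 0.581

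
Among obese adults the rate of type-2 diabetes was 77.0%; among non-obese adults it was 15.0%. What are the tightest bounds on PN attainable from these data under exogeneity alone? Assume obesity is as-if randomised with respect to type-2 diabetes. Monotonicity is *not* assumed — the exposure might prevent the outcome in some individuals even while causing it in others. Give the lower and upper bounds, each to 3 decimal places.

p₁ = 0.77, p₀ = 0.15.
Under exogeneity alone the bounds on PN are max{0,(p₁−p₀)/p₁} ≤ PN ≤ min{1,(1−p₀)/p₁}.
  lower = (p₁ − p₀)/p₁ = 0.62 / 0.77 ≈ 0.8052
  upper = min{1, (1 − p₀)/p₁} = 0.85 / 0.77 ≈ 1.1039 → capped at 1

0.805 ≤ PN ≤ 1.000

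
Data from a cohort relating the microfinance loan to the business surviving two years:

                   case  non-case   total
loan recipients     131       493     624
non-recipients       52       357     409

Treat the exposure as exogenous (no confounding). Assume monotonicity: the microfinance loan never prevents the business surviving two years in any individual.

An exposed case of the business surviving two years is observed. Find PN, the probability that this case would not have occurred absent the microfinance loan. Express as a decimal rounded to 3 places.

PN ≈ 0.394

p₁ = P(outcome | exposed) = 131/624 = 0.20994
p₀ = P(outcome | unexposed) = 52/409 = 0.12714
Under exogeneity and monotonicity, PN = (p₁ − p₀) / p₁.
PN = (0.20994 − 0.12714) / 0.20994 = 0.082797 / 0.20994 ≈ 0.3944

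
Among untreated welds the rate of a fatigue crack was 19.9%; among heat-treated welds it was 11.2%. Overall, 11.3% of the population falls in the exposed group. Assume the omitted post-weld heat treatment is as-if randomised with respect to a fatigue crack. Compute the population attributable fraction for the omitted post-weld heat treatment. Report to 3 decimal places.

PAF ≈ 0.081

p₁ = 0.199, p₀ = 0.112.
Overall risk P(Y=1) = π·p₁ + (1−π)·p₀ = 0.113×0.199 + 0.887×0.112 = 0.12183.
Under exogeneity, PAF = [P(Y=1) − p₀] / P(Y=1).
PAF = (0.12183 − 0.112) / 0.12183 ≈ 0.0807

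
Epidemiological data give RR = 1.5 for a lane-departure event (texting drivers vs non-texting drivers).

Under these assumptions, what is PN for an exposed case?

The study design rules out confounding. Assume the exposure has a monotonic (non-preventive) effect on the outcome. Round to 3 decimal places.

Under exogeneity and monotonicity, PN = (RR − 1) / RR = 1 − 1/RR.
PN = (1.5 − 1) / 1.5 = 0.5 / 1.5 ≈ 0.3333

PN ≈ 0.333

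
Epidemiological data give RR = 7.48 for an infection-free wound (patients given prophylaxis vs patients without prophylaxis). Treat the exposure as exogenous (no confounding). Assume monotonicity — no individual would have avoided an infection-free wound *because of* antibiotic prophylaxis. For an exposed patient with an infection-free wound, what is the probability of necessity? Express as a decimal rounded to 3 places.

PN ≈ 0.866

Under exogeneity and monotonicity, PN = (RR − 1) / RR = 1 − 1/RR.
PN = (7.48 − 1) / 7.48 = 6.48 / 7.48 ≈ 0.8663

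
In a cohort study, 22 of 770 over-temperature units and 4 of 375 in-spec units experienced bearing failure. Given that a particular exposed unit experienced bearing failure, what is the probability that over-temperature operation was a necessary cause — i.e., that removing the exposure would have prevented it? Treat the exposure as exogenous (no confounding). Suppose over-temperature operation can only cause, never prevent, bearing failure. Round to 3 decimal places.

PN ≈ 0.627

p₁ = P(outcome | exposed) = 22/770 = 0.028571
p₀ = P(outcome | unexposed) = 4/375 = 0.010667
Under exogeneity and monotonicity, PN = (p₁ − p₀) / p₁.
PN = (0.028571 − 0.010667) / 0.028571 = 0.017905 / 0.028571 ≈ 0.6267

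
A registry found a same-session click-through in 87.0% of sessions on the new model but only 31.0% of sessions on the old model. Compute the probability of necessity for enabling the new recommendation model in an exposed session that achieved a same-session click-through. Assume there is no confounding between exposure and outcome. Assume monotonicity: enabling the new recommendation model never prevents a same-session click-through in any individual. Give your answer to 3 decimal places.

p₁ = 0.87, p₀ = 0.31.
Under exogeneity and monotonicity, PN = (p₁ − p₀) / p₁.
PN = (0.87 − 0.31) / 0.87 = 0.56 / 0.87 ≈ 0.6437

PN ≈ 0.644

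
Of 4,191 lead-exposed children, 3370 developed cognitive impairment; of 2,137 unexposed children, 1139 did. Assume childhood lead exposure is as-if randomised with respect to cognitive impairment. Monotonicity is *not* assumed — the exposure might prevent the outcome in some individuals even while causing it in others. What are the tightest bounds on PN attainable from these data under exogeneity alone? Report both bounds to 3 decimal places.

p₁ = P(outcome | exposed) = 3370/4191 = 0.8041
p₀ = P(outcome | unexposed) = 1139/2137 = 0.53299
Under exogeneity alone the bounds on PN are max{0,(p₁−p₀)/p₁} ≤ PN ≤ min{1,(1−p₀)/p₁}.
  lower = (p₁ − p₀)/p₁ = 0.27111 / 0.8041 ≈ 0.3372
  upper = min{1, (1 − p₀)/p₁} = 0.46701 / 0.8041 ≈ 0.5808

0.337 ≤ PN ≤ 0.581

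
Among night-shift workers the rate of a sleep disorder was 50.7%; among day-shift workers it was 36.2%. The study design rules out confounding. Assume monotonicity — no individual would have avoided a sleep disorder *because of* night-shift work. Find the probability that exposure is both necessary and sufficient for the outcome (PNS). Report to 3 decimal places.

p₁ = 0.507, p₀ = 0.362.
Under exogeneity and monotonicity, PNS = p₁ − p₀.
PNS = 0.507 − 0.362 = 0.145

PNS ≈ 0.145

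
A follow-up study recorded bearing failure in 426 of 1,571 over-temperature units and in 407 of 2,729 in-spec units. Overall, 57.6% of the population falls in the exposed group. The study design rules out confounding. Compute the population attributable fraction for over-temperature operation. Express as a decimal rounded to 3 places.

PAF ≈ 0.320

p₁ = P(outcome | exposed) = 426/1571 = 0.27116
p₀ = P(outcome | unexposed) = 407/2729 = 0.14914
Overall risk P(Y=1) = π·p₁ + (1−π)·p₀ = 0.576×0.27116 + 0.424×0.14914 = 0.21943.
Under exogeneity, PAF = [P(Y=1) − p₀] / P(Y=1).
PAF = (0.21943 − 0.14914) / 0.21943 ≈ 0.3203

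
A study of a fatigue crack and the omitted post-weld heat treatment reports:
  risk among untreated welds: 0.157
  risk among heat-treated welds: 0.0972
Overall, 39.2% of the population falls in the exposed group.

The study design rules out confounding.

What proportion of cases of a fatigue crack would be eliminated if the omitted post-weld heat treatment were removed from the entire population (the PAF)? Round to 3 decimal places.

PAF ≈ 0.194

Let p₁ = 0.157, p₀ = 0.0972.
Overall risk P(Y=1) = π·p₁ + (1−π)·p₀ = 0.392×0.157 + 0.608×0.0972 = 0.12064.
Under exogeneity, PAF = [P(Y=1) − p₀] / P(Y=1).
PAF = (0.12064 − 0.0972) / 0.12064 ≈ 0.1943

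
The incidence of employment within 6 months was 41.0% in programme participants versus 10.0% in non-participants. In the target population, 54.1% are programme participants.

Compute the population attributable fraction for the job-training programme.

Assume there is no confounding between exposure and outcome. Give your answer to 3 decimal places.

PAF ≈ 0.626

p₁ = 0.41, p₀ = 0.1.
Overall risk P(Y=1) = π·p₁ + (1−π)·p₀ = 0.541×0.41 + 0.459×0.1 = 0.26771.
Under exogeneity, PAF = [P(Y=1) − p₀] / P(Y=1).
PAF = (0.26771 − 0.1) / 0.26771 ≈ 0.6265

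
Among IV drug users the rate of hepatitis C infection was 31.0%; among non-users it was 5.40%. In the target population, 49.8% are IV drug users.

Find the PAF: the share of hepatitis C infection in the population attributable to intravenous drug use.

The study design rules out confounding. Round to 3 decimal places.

PAF ≈ 0.702

p₁ = 0.31, p₀ = 0.054.
Overall risk P(Y=1) = π·p₁ + (1−π)·p₀ = 0.498×0.31 + 0.502×0.054 = 0.18149.
Under exogeneity, PAF = [P(Y=1) − p₀] / P(Y=1).
PAF = (0.18149 − 0.054) / 0.18149 ≈ 0.7025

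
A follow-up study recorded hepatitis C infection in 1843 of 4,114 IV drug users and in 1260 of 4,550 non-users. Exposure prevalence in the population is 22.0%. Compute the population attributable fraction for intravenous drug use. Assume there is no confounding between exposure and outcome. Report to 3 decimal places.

p₁ = P(outcome | exposed) = 1843/4114 = 0.44798
p₀ = P(outcome | unexposed) = 1260/4550 = 0.27692
Overall risk P(Y=1) = π·p₁ + (1−π)·p₀ = 0.22×0.44798 + 0.78×0.27692 = 0.31456.
Under exogeneity, PAF = [P(Y=1) − p₀] / P(Y=1).
PAF = (0.31456 − 0.27692) / 0.31456 ≈ 0.1196

PAF ≈ 0.120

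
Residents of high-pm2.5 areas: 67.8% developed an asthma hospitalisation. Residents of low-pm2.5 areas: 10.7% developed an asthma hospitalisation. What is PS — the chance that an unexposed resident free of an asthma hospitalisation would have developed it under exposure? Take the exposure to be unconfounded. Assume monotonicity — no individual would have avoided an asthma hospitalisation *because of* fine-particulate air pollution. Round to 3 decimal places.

PS ≈ 0.639

p₁ = 0.678, p₀ = 0.107.
Under exogeneity and monotonicity, PS = (p₁ − p₀) / (1 − p₀).
PS = (0.678 − 0.107) / (1 − 0.107) = 0.571 / 0.893 ≈ 0.6394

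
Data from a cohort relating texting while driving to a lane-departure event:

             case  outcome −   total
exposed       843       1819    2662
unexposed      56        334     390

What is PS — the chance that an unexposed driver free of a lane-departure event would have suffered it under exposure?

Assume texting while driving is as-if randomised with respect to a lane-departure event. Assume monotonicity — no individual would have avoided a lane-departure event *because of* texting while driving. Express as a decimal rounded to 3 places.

PS ≈ 0.202

p₁ = P(outcome | exposed) = 843/2662 = 0.31668
p₀ = P(outcome | unexposed) = 56/390 = 0.14359
Under exogeneity and monotonicity, PS = (p₁ − p₀)/(1 − p₀).
PS = (0.31668 − 0.14359) / 0.85641 ≈ 0.2021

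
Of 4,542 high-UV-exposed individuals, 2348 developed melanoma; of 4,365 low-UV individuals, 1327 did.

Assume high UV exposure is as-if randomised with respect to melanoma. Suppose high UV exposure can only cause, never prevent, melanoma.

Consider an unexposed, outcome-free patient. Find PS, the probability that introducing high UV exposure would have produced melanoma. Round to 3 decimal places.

PS ≈ 0.306

p₁ = P(outcome | exposed) = 2348/4542 = 0.51695
p₀ = P(outcome | unexposed) = 1327/4365 = 0.30401
Under exogeneity and monotonicity, PS = (p₁ − p₀) / (1 − p₀).
PS = (0.51695 − 0.30401) / (1 − 0.30401) = 0.21294 / 0.69599 ≈ 0.3060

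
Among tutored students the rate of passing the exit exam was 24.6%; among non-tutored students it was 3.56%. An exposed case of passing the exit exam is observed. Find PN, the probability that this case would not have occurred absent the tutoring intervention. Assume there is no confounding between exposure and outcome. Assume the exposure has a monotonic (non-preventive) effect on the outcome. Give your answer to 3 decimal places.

p₁ = 0.246, p₀ = 0.0356.
Under exogeneity and monotonicity, PN = (p₁ − p₀) / p₁.
PN = (0.246 − 0.0356) / 0.246 = 0.2104 / 0.246 ≈ 0.8553

PN ≈ 0.855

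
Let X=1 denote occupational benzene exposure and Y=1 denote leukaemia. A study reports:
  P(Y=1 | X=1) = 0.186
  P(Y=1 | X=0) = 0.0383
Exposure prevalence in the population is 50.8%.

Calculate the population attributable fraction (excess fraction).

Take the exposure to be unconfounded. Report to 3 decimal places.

Let p₁ = 0.186, p₀ = 0.0383.
Overall risk P(Y=1) = π·p₁ + (1−π)·p₀ = 0.508×0.186 + 0.492×0.0383 = 0.11333.
Under exogeneity, PAF = [P(Y=1) − p₀] / P(Y=1).
PAF = (0.11333 − 0.0383) / 0.11333 ≈ 0.6621

PAF ≈ 0.662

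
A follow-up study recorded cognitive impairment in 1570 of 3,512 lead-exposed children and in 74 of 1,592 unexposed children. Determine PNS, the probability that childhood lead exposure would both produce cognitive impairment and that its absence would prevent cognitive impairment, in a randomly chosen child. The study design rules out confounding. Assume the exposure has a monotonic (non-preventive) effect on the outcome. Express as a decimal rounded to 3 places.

p₁ = P(outcome | exposed) = 1570/3512 = 0.44704
p₀ = P(outcome | unexposed) = 74/1592 = 0.046482
Under exogeneity and monotonicity, PNS = p₁ − p₀.
PNS = 0.44704 − 0.046482 = 0.40056

PNS ≈ 0.401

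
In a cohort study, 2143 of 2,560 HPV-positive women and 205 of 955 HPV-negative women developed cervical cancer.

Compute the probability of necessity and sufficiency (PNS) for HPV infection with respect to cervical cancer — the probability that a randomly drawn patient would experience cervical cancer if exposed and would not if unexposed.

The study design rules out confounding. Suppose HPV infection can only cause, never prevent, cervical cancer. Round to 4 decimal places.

p₁ = P(outcome | exposed) = 2143/2560 = 0.83711
p₀ = P(outcome | unexposed) = 205/955 = 0.21466
Under exogeneity and monotonicity, PNS = p₁ − p₀.
PNS = 0.83711 − 0.21466 = 0.62245

PNS ≈ 0.6224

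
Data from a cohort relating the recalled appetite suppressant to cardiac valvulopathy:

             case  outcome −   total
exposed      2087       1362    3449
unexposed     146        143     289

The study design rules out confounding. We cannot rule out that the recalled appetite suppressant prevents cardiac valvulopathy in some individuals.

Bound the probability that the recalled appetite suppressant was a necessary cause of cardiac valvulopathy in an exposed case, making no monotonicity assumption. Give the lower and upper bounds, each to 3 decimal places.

0.165 ≤ PN ≤ 0.818

p₁ = P(outcome | exposed) = 2087/3449 = 0.6051
p₀ = P(outcome | unexposed) = 146/289 = 0.50519
Under exogeneity alone the bounds on PN are max{0,(p₁−p₀)/p₁} ≤ PN ≤ min{1,(1−p₀)/p₁}.
  lower = (p₁ − p₀)/p₁ = 0.099913 / 0.6051 ≈ 0.1651
  upper = min{1, (1 − p₀)/p₁} = 0.49481 / 0.6051 ≈ 0.8177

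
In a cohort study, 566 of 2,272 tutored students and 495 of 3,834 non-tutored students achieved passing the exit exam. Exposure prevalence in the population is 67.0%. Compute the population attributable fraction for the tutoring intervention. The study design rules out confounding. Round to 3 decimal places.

p₁ = P(outcome | exposed) = 566/2272 = 0.24912
p₀ = P(outcome | unexposed) = 495/3834 = 0.12911
Overall risk P(Y=1) = π·p₁ + (1−π)·p₀ = 0.67×0.24912 + 0.33×0.12911 = 0.20952.
Under exogeneity, PAF = [P(Y=1) − p₀] / P(Y=1).
PAF = (0.20952 − 0.12911) / 0.20952 ≈ 0.3838

PAF ≈ 0.384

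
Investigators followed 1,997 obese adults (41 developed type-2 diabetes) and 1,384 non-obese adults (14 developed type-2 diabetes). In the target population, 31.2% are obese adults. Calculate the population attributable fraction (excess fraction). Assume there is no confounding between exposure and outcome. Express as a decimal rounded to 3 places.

PAF ≈ 0.243

p₁ = P(outcome | exposed) = 41/1997 = 0.020531
p₀ = P(outcome | unexposed) = 14/1384 = 0.010116
Overall risk P(Y=1) = π·p₁ + (1−π)·p₀ = 0.312×0.020531 + 0.688×0.010116 = 0.013365.
Under exogeneity, PAF = [P(Y=1) − p₀] / P(Y=1).
PAF = (0.013365 − 0.010116) / 0.013365 ≈ 0.2431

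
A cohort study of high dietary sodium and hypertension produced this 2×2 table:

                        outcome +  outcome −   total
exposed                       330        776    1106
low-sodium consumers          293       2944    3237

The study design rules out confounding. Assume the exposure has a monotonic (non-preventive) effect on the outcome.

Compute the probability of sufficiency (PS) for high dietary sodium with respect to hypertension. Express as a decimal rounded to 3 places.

PS ≈ 0.229

p₁ = P(outcome | exposed) = 330/1106 = 0.29837
p₀ = P(outcome | unexposed) = 293/3237 = 0.090516
Under exogeneity and monotonicity, PS = (p₁ − p₀)/(1 − p₀).
PS = (0.29837 − 0.090516) / 0.90948 ≈ 0.2285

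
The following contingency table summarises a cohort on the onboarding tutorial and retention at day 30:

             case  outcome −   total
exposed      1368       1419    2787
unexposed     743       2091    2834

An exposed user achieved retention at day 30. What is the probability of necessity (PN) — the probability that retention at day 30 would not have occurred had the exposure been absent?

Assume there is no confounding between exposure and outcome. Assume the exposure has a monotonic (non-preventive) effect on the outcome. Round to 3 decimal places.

p₁ = P(outcome | exposed) = 1368/2787 = 0.49085
p₀ = P(outcome | unexposed) = 743/2834 = 0.26217
Under exogeneity and monotonicity, PN = (p₁ − p₀)/p₁.
PN = (0.49085 − 0.26217) / 0.49085 ≈ 0.4659

PN ≈ 0.466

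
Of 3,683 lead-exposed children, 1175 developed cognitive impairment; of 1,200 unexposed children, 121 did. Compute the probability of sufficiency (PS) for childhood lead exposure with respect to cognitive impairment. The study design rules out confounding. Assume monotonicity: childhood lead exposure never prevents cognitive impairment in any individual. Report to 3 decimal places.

PS ≈ 0.243

p₁ = P(outcome | exposed) = 1175/3683 = 0.31903
p₀ = P(outcome | unexposed) = 121/1200 = 0.10083
Under exogeneity and monotonicity, PS = (p₁ − p₀) / (1 − p₀).
PS = (0.31903 − 0.10083) / (1 − 0.10083) = 0.2182 / 0.89917 ≈ 0.2427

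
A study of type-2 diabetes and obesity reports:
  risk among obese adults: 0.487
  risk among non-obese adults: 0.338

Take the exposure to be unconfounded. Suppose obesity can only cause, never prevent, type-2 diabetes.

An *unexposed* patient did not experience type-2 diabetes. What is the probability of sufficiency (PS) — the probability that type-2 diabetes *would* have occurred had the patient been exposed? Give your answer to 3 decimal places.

Let p₁ = 0.487, p₀ = 0.338.
Under exogeneity and monotonicity, PS = (p₁ − p₀) / (1 − p₀).
PS = (0.487 − 0.338) / (1 − 0.338) = 0.149 / 0.662 ≈ 0.2251

PS ≈ 0.225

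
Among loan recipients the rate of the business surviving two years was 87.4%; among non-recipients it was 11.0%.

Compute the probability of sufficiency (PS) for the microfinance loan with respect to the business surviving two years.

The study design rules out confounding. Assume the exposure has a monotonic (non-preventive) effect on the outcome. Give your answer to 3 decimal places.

p₁ = 0.874, p₀ = 0.11.
Under exogeneity and monotonicity, PS = (p₁ − p₀) / (1 − p₀).
PS = (0.874 − 0.11) / (1 − 0.11) = 0.764 / 0.89 ≈ 0.8584

PS ≈ 0.858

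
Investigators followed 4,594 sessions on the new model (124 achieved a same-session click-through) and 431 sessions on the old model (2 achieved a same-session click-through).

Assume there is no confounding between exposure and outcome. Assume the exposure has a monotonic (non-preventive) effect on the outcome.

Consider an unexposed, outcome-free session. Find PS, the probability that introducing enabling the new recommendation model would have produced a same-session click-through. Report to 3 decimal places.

PS ≈ 0.022

p₁ = P(outcome | exposed) = 124/4594 = 0.026992
p₀ = P(outcome | unexposed) = 2/431 = 0.0046404
Under exogeneity and monotonicity, PS = (p₁ − p₀) / (1 − p₀).
PS = (0.026992 − 0.0046404) / (1 − 0.0046404) = 0.022351 / 0.99536 ≈ 0.0225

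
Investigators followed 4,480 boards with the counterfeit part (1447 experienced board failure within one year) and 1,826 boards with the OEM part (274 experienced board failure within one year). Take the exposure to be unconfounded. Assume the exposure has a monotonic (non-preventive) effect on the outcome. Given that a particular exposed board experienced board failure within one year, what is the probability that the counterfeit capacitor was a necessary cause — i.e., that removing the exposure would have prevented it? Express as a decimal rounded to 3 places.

PN ≈ 0.535

p₁ = P(outcome | exposed) = 1447/4480 = 0.32299
p₀ = P(outcome | unexposed) = 274/1826 = 0.15005
Under exogeneity and monotonicity, PN = (p₁ − p₀) / p₁.
PN = (0.32299 − 0.15005) / 0.32299 = 0.17294 / 0.32299 ≈ 0.5354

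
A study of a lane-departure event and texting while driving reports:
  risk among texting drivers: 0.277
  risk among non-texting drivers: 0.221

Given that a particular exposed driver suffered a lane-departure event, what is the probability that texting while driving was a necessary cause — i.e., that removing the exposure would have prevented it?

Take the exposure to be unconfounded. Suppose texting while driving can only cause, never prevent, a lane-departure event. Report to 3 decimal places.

PN ≈ 0.202

Let p₁ = 0.277, p₀ = 0.221.
Under exogeneity and monotonicity, PN = (p₁ − p₀) / p₁.
PN = (0.277 − 0.221) / 0.277 = 0.056 / 0.277 ≈ 0.2022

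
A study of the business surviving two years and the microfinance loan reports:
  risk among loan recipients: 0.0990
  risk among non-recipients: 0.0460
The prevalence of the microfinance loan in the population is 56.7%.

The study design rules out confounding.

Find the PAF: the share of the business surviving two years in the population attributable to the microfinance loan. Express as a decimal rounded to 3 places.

Let p₁ = 0.099, p₀ = 0.046.
Overall risk P(Y=1) = π·p₁ + (1−π)·p₀ = 0.567×0.099 + 0.433×0.046 = 0.076051.
Under exogeneity, PAF = [P(Y=1) − p₀] / P(Y=1).
PAF = (0.076051 − 0.046) / 0.076051 ≈ 0.3951

PAF ≈ 0.395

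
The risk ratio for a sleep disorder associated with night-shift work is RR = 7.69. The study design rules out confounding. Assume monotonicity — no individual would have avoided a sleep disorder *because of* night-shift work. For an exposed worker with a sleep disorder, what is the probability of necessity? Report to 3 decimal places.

Under exogeneity and monotonicity, PN = (RR − 1) / RR = 1 − 1/RR.
PN = (7.69 − 1) / 7.69 = 6.69 / 7.69 ≈ 0.8700

PN ≈ 0.870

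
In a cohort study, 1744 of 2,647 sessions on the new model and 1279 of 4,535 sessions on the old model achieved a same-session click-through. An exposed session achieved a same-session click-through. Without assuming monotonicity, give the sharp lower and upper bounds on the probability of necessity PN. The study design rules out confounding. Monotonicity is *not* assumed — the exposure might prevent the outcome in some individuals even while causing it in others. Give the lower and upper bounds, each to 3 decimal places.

0.572 ≤ PN ≤ 1.000

p₁ = P(outcome | exposed) = 1744/2647 = 0.65886
p₀ = P(outcome | unexposed) = 1279/4535 = 0.28203
Under exogeneity alone the bounds on PN are max{0,(p₁−p₀)/p₁} ≤ PN ≤ min{1,(1−p₀)/p₁}.
  lower = (p₁ − p₀)/p₁ = 0.37683 / 0.65886 ≈ 0.5719
  upper = min{1, (1 − p₀)/p₁} = 0.71797 / 0.65886 ≈ 1.0897 → capped at 1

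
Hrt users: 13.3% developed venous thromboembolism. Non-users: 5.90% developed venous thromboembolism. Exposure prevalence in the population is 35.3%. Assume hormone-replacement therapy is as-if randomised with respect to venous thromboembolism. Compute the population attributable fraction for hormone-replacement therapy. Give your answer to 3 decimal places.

p₁ = 0.133, p₀ = 0.059.
Overall risk P(Y=1) = π·p₁ + (1−π)·p₀ = 0.353×0.133 + 0.647×0.059 = 0.085122.
Under exogeneity, PAF = [P(Y=1) − p₀] / P(Y=1).
PAF = (0.085122 − 0.059) / 0.085122 ≈ 0.3069

PAF ≈ 0.307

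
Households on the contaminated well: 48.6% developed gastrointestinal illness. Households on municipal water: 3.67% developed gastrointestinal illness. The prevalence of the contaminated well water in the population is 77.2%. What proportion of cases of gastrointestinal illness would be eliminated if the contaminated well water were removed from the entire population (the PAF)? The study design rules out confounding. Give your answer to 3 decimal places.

p₁ = 0.486, p₀ = 0.0367.
Overall risk P(Y=1) = π·p₁ + (1−π)·p₀ = 0.772×0.486 + 0.228×0.0367 = 0.38356.
Under exogeneity, PAF = [P(Y=1) − p₀] / P(Y=1).
PAF = (0.38356 − 0.0367) / 0.38356 ≈ 0.9043

PAF ≈ 0.904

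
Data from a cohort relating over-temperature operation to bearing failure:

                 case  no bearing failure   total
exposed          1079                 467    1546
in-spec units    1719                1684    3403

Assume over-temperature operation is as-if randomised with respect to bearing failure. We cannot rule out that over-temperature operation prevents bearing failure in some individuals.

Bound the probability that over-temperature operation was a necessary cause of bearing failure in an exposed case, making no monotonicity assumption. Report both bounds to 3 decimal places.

p₁ = P(outcome | exposed) = 1079/1546 = 0.69793
p₀ = P(outcome | unexposed) = 1719/3403 = 0.50514
Under exogeneity alone the bounds on PN are max{0,(p₁−p₀)/p₁} ≤ PN ≤ min{1,(1−p₀)/p₁}.
  lower = (p₁ − p₀)/p₁ = 0.19279 / 0.69793 ≈ 0.2762
  upper = min{1, (1 − p₀)/p₁} = 0.49486 / 0.69793 ≈ 0.7090

0.276 ≤ PN ≤ 0.709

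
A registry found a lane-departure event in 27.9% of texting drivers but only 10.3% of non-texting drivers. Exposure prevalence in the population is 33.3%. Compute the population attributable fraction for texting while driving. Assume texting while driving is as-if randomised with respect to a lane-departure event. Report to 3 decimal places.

PAF ≈ 0.363

p₁ = 0.279, p₀ = 0.103.
Overall risk P(Y=1) = π·p₁ + (1−π)·p₀ = 0.333×0.279 + 0.667×0.103 = 0.16161.
Under exogeneity, PAF = [P(Y=1) − p₀] / P(Y=1).
PAF = (0.16161 − 0.103) / 0.16161 ≈ 0.3627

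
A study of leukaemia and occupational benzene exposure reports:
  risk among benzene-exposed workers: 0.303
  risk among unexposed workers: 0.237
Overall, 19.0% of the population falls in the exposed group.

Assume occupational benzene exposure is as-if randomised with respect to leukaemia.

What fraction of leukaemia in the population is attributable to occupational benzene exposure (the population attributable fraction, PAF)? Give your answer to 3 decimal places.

Let p₁ = 0.303, p₀ = 0.237.
Overall risk P(Y=1) = π·p₁ + (1−π)·p₀ = 0.19×0.303 + 0.81×0.237 = 0.24954.
Under exogeneity, PAF = [P(Y=1) − p₀] / P(Y=1).
PAF = (0.24954 − 0.237) / 0.24954 ≈ 0.0503

PAF ≈ 0.050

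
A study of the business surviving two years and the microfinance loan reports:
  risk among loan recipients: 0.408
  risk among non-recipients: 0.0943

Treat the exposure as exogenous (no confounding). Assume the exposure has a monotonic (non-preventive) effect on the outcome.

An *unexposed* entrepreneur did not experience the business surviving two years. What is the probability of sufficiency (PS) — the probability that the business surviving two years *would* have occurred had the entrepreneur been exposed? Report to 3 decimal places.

Let p₁ = 0.408, p₀ = 0.0943.
Under exogeneity and monotonicity, PS = (p₁ − p₀) / (1 − p₀).
PS = (0.408 − 0.0943) / (1 − 0.0943) = 0.3137 / 0.9057 ≈ 0.3464

PS ≈ 0.346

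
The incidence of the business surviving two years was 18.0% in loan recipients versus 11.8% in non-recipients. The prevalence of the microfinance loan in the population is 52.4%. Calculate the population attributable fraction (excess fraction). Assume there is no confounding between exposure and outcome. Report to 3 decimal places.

PAF ≈ 0.216

p₁ = 0.18, p₀ = 0.118.
Overall risk P(Y=1) = π·p₁ + (1−π)·p₀ = 0.524×0.18 + 0.476×0.118 = 0.15049.
Under exogeneity, PAF = [P(Y=1) − p₀] / P(Y=1).
PAF = (0.15049 − 0.118) / 0.15049 ≈ 0.2159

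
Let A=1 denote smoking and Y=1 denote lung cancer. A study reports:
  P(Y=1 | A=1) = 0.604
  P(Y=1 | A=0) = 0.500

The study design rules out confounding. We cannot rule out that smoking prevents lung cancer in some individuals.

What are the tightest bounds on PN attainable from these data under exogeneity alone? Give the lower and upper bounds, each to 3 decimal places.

Let p₁ = 0.604, p₀ = 0.5.
Under exogeneity alone the bounds on PN are max{0,(p₁−p₀)/p₁} ≤ PN ≤ min{1,(1−p₀)/p₁}.
  lower = (p₁ − p₀)/p₁ = 0.104 / 0.604 ≈ 0.1722
  upper = min{1, (1 − p₀)/p₁} = 0.5 / 0.604 ≈ 0.8278

0.172 ≤ PN ≤ 0.828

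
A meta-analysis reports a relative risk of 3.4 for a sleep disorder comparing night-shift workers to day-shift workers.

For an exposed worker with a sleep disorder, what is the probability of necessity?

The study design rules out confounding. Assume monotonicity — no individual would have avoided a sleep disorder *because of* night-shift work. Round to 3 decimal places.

Under exogeneity and monotonicity, PN = (RR − 1) / RR = 1 − 1/RR.
PN = (3.4 − 1) / 3.4 = 2.4 / 3.4 ≈ 0.7059

PN ≈ 0.706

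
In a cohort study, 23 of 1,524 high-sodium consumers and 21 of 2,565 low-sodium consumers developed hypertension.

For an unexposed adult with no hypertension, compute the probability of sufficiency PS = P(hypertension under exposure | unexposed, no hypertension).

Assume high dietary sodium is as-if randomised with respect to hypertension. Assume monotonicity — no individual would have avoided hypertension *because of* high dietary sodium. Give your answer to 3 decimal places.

PS ≈ 0.007

p₁ = P(outcome | exposed) = 23/1524 = 0.015092
p₀ = P(outcome | unexposed) = 21/2565 = 0.0081871
Under exogeneity and monotonicity, PS = (p₁ − p₀) / (1 − p₀).
PS = (0.015092 − 0.0081871) / (1 − 0.0081871) = 0.0069047 / 0.99181 ≈ 0.0070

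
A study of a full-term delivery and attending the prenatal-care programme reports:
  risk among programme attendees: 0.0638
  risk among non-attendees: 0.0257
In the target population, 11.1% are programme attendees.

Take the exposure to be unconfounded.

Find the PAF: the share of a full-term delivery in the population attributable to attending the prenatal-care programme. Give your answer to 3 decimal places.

Let p₁ = 0.0638, p₀ = 0.0257.
Overall risk P(Y=1) = π·p₁ + (1−π)·p₀ = 0.111×0.0638 + 0.889×0.0257 = 0.029929.
Under exogeneity, PAF = [P(Y=1) − p₀] / P(Y=1).
PAF = (0.029929 − 0.0257) / 0.029929 ≈ 0.1413

PAF ≈ 0.141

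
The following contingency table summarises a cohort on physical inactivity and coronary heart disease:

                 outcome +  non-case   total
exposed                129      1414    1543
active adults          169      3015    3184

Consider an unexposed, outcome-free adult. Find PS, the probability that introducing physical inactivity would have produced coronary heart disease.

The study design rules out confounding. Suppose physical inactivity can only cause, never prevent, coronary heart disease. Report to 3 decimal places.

PS ≈ 0.032

p₁ = P(outcome | exposed) = 129/1543 = 0.083603
p₀ = P(outcome | unexposed) = 169/3184 = 0.053078
Under exogeneity and monotonicity, PS = (p₁ − p₀)/(1 − p₀).
PS = (0.083603 − 0.053078) / 0.94692 ≈ 0.0322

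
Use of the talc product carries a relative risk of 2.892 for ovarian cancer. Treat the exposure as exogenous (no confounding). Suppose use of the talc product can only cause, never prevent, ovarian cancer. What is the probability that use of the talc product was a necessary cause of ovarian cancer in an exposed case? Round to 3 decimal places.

PN ≈ 0.654

Under exogeneity and monotonicity, PN = (RR − 1) / RR = 1 − 1/RR.
PN = (2.892 − 1) / 2.892 = 1.892 / 2.892 ≈ 0.6542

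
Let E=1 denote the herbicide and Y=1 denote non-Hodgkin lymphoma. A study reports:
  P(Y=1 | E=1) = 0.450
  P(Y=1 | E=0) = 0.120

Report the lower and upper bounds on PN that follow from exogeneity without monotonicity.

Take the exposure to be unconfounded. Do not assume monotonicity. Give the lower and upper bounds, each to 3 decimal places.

Let p₁ = 0.45, p₀ = 0.12.
Under exogeneity alone the bounds on PN are max{0,(p₁−p₀)/p₁} ≤ PN ≤ min{1,(1−p₀)/p₁}.
  lower = (p₁ − p₀)/p₁ = 0.33 / 0.45 ≈ 0.7333
  upper = min{1, (1 − p₀)/p₁} = 0.88 / 0.45 ≈ 1.9556 → capped at 1

0.733 ≤ PN ≤ 1.000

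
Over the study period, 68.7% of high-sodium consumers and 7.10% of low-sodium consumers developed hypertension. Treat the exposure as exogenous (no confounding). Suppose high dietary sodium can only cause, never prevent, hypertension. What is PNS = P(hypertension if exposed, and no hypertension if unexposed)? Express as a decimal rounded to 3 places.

p₁ = 0.687, p₀ = 0.071.
Under exogeneity and monotonicity, PNS = p₁ − p₀.
PNS = 0.687 − 0.071 = 0.616

PNS ≈ 0.616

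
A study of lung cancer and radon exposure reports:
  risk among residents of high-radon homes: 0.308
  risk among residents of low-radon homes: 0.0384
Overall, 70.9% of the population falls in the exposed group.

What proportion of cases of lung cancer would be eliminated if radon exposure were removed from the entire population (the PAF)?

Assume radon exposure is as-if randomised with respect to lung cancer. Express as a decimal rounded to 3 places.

PAF ≈ 0.833

Let p₁ = 0.308, p₀ = 0.0384.
Overall risk P(Y=1) = π·p₁ + (1−π)·p₀ = 0.709×0.308 + 0.291×0.0384 = 0.22955.
Under exogeneity, PAF = [P(Y=1) − p₀] / P(Y=1).
PAF = (0.22955 − 0.0384) / 0.22955 ≈ 0.8327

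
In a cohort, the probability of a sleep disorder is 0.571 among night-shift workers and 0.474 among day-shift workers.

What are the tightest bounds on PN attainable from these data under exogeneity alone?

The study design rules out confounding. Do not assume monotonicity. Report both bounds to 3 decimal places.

Let p₁ = 0.571, p₀ = 0.474.
Under exogeneity alone the bounds on PN are max{0,(p₁−p₀)/p₁} ≤ PN ≤ min{1,(1−p₀)/p₁}.
  lower = (p₁ − p₀)/p₁ = 0.097 / 0.571 ≈ 0.1699
  upper = min{1, (1 − p₀)/p₁} = 0.526 / 0.571 ≈ 0.9212

0.170 ≤ PN ≤ 0.921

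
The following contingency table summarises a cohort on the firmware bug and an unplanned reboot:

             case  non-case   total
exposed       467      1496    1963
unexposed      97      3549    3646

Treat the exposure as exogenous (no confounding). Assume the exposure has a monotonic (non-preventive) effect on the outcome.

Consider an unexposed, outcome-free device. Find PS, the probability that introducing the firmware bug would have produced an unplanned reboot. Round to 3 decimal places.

PS ≈ 0.217

p₁ = P(outcome | exposed) = 467/1963 = 0.2379
p₀ = P(outcome | unexposed) = 97/3646 = 0.026604
Under exogeneity and monotonicity, PS = (p₁ − p₀) / (1 − p₀).
PS = (0.2379 − 0.026604) / (1 − 0.026604) = 0.2113 / 0.9734 ≈ 0.2171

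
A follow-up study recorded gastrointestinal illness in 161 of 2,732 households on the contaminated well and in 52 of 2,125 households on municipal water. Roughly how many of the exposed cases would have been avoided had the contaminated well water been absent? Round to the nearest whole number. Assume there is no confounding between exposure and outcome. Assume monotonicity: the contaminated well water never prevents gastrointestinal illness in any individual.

about 94 cases

p₁ = P(outcome | exposed) = 161/2732 = 0.058931
p₀ = P(outcome | unexposed) = 52/2125 = 0.024471
PN = (p₁ − p₀)/p₁ = (0.058931 − 0.024471) / 0.058931 ≈ 0.58476.
Attributable cases ≈ PN × (exposed cases) = 0.58476 × 161 ≈ 94.15.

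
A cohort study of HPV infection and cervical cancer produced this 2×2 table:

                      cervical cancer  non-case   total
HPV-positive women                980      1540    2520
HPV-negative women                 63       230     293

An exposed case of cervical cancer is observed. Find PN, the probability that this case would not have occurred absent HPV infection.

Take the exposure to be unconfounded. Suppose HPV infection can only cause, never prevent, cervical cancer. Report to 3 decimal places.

p₁ = P(outcome | exposed) = 980/2520 = 0.38889
p₀ = P(outcome | unexposed) = 63/293 = 0.21502
Under exogeneity and monotonicity, PN = (p₁ − p₀) / p₁.
PN = (0.38889 − 0.21502) / 0.38889 = 0.17387 / 0.38889 ≈ 0.4471

PN ≈ 0.447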